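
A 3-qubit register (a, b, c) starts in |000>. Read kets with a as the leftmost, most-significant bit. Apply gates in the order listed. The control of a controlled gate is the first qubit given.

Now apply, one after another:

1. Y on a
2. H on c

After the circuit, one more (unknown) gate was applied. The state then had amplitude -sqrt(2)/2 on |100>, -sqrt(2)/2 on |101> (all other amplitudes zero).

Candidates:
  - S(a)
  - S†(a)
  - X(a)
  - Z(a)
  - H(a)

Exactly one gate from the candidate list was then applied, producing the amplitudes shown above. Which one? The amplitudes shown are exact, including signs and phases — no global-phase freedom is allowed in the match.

It was S(a) that produced the state shown.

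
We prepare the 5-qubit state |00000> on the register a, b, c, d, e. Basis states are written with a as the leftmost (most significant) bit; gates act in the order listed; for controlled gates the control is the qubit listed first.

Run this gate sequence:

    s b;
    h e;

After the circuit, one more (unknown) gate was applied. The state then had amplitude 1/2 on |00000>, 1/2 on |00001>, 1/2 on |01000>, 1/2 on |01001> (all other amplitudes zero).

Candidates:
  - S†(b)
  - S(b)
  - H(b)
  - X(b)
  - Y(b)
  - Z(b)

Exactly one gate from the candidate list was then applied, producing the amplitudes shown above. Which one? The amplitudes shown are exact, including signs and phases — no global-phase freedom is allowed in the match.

It was H(b) that produced the state shown.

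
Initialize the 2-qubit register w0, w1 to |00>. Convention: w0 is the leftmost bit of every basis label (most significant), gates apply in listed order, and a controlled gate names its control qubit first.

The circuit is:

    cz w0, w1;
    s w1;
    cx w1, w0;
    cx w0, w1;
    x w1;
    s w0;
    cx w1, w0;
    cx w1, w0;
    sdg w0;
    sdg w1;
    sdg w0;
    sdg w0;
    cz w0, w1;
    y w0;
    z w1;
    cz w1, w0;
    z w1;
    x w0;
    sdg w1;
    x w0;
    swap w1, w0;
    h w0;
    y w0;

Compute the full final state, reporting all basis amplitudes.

The resulting statevector has amplitude 0 on |00>, -sqrt(2)/2 on |01>, 0 on |10>, -sqrt(2)/2 on |11>. Key observation: gates 6-9 undo each other exactly, leaving only the rest of the circuit to track.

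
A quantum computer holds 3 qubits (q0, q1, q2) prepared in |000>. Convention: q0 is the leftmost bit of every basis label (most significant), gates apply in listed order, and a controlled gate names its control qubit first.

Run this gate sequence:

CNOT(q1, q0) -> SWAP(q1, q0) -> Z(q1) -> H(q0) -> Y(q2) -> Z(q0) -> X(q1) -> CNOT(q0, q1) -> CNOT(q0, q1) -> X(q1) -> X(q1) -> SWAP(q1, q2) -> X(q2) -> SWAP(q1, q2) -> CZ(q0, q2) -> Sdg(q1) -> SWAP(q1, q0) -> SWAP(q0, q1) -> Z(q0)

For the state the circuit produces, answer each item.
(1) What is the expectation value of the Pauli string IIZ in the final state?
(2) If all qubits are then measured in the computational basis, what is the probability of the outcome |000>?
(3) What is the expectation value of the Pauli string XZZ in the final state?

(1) In the final state, IIZ has expectation -1.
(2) A full measurement returns |000> with probability 0.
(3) The expectation value of XZZ is 1.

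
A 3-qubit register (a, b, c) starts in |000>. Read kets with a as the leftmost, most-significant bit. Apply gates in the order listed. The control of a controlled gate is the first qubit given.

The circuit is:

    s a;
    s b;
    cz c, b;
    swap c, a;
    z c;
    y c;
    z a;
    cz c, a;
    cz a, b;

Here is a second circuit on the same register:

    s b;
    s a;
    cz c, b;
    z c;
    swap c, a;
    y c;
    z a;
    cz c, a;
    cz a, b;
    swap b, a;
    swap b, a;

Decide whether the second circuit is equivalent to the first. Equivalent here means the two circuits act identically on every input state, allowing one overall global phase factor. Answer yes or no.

No — the two circuits implement different unitaries, even allowing a global phase.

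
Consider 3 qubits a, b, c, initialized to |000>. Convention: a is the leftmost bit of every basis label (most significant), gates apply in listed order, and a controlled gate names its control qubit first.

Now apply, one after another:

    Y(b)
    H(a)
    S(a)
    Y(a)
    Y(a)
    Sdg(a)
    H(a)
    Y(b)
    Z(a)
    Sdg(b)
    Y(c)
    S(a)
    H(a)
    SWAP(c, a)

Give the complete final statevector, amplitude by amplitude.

The resulting statevector has amplitude sqrt(2)*I/2 on |100>, sqrt(2)*I/2 on |101>, and 0 on every other basis state.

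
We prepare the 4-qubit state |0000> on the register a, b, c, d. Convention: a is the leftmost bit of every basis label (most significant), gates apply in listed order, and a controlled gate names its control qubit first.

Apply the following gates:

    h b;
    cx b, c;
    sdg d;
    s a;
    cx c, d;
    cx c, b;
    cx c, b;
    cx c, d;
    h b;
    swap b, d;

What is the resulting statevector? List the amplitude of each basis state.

The resulting statevector has amplitude 1/2 on |0000>, 1/2 on |0001>, 1/2 on |0010>, -1/2 on |0011>, and 0 on every other basis state. Key observation: steps 5-8 multiply out to the identity, so the circuit reduces to the remaining gates.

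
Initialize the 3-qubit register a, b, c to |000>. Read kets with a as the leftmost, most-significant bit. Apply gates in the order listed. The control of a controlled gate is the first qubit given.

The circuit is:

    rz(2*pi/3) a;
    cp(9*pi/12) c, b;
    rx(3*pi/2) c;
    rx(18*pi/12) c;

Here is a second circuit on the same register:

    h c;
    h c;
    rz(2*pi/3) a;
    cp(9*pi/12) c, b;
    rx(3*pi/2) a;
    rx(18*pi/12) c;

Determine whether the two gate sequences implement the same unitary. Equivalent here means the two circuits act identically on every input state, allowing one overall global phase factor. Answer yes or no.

No — the two circuits implement different unitaries, even allowing a global phase.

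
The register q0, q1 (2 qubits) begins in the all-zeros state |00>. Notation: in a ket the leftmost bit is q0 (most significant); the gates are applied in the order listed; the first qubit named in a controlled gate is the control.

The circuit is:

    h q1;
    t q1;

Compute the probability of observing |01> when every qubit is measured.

The probability of measuring |01> is 1/2.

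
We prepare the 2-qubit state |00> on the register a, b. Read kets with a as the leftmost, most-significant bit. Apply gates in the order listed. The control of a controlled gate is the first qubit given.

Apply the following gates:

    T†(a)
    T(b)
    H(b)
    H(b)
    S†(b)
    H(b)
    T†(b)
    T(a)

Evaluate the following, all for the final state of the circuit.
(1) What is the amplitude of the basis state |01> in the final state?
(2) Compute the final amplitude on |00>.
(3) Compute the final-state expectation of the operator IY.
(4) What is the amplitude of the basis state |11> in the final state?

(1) The amplitude on |01> is -sqrt(2)*exp(3*I*pi/4)/2.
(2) The amplitude on |00> is sqrt(2)/2.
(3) The observable IY averages to -sqrt(2)/2.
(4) The amplitude on |11> is 0.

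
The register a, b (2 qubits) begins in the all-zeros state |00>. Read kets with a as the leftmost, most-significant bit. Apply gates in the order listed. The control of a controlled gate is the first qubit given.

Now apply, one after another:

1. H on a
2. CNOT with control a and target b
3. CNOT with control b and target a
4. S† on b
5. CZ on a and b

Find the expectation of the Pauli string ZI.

The observable ZI averages to 1.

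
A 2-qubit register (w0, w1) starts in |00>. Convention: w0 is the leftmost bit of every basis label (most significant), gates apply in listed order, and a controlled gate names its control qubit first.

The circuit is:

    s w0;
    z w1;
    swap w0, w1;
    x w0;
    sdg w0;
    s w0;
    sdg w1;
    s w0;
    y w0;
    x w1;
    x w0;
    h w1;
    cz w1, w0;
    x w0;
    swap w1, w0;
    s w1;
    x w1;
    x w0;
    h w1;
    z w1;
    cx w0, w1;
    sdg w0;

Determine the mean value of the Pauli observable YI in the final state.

The expectation value of YI is -1.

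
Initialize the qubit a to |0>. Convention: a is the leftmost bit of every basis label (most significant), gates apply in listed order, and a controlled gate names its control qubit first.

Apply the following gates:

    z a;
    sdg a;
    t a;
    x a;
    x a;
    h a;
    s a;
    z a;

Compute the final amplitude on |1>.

The final state's coefficient on |1> equals -sqrt(2)*I/2.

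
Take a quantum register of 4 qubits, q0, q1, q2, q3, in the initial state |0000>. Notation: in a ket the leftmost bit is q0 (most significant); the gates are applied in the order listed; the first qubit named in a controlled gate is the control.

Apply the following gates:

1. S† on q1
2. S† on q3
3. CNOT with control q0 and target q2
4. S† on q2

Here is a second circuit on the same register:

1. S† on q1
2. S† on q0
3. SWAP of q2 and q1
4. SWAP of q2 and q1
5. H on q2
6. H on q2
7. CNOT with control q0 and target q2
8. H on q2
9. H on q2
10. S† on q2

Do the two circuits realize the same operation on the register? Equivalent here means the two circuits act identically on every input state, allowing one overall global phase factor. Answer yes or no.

No: there is an input state on which the two circuits produce genuinely different outputs (not merely differing by a phase).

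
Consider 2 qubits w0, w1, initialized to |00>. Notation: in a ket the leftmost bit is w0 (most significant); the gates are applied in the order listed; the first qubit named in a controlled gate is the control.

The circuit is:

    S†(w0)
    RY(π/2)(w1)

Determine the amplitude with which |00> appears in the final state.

|00> carries amplitude sqrt(2)/2 in the final state.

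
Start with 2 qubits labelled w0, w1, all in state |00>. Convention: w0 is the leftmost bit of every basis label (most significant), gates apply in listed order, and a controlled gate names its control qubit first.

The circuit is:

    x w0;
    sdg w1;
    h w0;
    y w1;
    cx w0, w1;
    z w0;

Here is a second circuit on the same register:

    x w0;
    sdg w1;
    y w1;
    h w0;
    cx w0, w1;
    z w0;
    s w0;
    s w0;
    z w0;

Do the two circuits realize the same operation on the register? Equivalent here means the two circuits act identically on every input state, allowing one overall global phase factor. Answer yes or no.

Yes: on every input state the two circuits agree up to one overall phase factor.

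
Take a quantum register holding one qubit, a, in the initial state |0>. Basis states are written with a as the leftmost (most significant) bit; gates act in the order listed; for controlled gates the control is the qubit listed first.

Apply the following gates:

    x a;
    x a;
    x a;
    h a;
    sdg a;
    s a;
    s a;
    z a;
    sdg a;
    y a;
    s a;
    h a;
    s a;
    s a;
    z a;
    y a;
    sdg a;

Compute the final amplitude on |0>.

|0> carries amplitude -1/2 - I/2 in the final state.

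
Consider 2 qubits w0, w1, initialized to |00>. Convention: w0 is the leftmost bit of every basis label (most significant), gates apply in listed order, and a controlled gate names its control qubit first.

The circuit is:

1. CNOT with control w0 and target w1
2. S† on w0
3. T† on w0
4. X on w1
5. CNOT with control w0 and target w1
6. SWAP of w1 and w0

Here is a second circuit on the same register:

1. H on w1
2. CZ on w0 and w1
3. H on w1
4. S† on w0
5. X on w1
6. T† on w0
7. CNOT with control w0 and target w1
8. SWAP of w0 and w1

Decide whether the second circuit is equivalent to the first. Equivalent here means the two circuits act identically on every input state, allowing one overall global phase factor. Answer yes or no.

Yes: on every input state the two circuits agree up to one overall phase factor.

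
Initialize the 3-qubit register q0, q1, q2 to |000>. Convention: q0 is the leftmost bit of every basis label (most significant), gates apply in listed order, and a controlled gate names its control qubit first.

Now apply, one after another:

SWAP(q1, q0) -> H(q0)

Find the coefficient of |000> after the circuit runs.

|000> carries amplitude sqrt(2)/2 in the final state.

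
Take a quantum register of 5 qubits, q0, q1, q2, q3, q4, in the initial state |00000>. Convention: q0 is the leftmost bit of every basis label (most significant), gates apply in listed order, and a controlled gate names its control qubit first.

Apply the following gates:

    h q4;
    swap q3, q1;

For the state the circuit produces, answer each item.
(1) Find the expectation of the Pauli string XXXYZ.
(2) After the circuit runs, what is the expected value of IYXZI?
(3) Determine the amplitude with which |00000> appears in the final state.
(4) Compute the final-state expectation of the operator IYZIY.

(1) The observable XXXYZ averages to 0.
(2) In the final state, IYXZI has expectation 0.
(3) The final state's coefficient on |00000> equals sqrt(2)/2.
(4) The observable IYZIY averages to 0.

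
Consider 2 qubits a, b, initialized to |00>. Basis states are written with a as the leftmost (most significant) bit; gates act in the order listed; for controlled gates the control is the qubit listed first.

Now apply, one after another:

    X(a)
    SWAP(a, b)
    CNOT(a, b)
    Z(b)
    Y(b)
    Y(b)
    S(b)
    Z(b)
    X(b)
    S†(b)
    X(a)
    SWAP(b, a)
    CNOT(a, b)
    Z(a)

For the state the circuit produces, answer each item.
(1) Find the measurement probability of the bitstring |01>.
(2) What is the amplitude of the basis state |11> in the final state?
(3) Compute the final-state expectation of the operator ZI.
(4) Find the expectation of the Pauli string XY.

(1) Outcome |01> occurs with probability 1.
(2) |11> carries amplitude 0 in the final state.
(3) The observable ZI averages to 1.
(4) The observable XY averages to 0.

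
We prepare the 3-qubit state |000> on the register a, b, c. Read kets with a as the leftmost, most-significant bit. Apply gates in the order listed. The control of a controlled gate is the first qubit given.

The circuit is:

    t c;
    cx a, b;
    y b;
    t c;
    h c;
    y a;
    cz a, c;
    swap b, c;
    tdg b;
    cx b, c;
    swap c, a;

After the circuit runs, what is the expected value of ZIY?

The observable ZIY averages to 0.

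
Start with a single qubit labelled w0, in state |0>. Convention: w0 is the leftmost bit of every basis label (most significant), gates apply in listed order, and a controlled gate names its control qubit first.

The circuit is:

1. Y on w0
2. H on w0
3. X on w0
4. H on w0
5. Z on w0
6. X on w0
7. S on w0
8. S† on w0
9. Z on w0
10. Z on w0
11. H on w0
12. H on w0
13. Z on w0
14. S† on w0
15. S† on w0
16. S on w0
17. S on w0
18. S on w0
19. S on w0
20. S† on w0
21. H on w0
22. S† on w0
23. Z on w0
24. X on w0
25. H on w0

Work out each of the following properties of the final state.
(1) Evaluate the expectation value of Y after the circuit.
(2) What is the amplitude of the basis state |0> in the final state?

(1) In the final state, Y has expectation 1. Key observation: steps 16-19 multiply out to the identity, so the circuit reduces to the remaining gates.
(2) The final state's coefficient on |0> equals -1/2 + I/2.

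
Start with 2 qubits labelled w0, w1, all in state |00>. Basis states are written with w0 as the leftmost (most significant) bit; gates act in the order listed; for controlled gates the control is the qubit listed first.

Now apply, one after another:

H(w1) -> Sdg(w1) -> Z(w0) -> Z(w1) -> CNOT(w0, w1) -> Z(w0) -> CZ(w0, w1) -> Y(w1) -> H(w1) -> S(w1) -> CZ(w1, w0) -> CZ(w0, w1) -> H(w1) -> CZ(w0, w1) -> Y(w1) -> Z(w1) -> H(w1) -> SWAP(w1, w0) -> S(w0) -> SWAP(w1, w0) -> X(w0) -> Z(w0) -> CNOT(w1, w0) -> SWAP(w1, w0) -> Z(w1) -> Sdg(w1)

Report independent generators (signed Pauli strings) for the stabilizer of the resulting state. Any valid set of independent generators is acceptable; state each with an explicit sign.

The stabilizer group can be generated by -XX, -ZZ, among other valid generating sets.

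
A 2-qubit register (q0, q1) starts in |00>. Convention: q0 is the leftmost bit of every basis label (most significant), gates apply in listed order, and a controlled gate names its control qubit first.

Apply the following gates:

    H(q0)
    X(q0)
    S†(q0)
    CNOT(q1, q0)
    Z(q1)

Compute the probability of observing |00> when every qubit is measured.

The probability of measuring |00> is 1/2.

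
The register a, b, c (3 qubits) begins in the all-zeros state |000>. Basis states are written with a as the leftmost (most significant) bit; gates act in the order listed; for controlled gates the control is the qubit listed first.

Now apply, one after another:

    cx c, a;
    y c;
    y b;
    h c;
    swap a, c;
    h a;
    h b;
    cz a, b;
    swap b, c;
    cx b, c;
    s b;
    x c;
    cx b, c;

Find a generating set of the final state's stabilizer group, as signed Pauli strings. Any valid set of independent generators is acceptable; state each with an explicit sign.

The final state is stabilized by the group generated by +IIX, -ZII, +IZI; other independent generating sets are equally valid.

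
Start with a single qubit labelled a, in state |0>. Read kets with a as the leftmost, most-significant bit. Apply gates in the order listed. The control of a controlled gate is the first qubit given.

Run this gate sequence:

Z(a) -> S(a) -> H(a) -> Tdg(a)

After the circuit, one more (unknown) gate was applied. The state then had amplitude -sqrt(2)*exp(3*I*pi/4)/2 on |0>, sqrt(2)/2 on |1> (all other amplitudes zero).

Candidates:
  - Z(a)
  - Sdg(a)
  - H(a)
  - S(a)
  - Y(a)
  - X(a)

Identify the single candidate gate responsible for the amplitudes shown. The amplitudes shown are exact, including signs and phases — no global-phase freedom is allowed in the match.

The unique candidate consistent with the amplitudes is X(a).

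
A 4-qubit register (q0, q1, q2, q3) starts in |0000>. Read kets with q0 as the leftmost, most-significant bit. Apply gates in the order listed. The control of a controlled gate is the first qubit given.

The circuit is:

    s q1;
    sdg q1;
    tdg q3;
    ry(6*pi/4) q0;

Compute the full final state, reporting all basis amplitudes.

The final amplitudes are -sqrt(2)/2 on |0000>, sqrt(2)/2 on |1000>, and 0 on every other basis state.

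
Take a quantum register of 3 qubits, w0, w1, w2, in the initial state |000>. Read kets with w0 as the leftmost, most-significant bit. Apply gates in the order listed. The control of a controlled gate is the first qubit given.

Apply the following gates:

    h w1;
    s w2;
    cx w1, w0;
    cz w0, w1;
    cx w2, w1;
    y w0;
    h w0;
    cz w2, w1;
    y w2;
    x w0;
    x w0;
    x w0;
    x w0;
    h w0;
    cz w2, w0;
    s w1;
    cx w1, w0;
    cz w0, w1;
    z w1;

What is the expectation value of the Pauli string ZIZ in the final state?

In the final state, ZIZ has expectation 1.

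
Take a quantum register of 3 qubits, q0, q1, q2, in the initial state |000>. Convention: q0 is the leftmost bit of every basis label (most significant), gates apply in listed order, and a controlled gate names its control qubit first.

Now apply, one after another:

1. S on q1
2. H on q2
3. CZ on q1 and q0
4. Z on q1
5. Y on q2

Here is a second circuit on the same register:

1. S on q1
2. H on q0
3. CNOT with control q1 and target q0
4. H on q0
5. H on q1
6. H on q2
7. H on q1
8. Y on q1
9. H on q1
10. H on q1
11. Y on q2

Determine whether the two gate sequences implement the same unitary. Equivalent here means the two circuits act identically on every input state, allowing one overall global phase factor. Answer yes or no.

No: there is an input state on which the two circuits produce genuinely different outputs (not merely differing by a phase).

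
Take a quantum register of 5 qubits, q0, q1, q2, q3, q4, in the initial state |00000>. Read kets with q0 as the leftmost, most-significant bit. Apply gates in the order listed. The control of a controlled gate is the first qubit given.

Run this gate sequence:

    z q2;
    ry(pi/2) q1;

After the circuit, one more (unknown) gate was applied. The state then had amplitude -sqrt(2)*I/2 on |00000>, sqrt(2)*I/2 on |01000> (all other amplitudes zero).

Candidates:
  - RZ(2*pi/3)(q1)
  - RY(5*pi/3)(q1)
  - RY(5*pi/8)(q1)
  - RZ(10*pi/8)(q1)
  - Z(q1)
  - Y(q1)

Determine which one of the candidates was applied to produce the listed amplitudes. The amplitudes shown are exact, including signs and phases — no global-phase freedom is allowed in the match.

The unique candidate consistent with the amplitudes is Y(q1).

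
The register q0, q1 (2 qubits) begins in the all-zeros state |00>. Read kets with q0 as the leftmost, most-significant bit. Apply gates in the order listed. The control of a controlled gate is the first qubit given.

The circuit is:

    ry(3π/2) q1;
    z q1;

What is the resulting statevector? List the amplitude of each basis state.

The final amplitudes are -sqrt(2)/2 on |00>, -sqrt(2)/2 on |01>, 0 on |10>, 0 on |11>.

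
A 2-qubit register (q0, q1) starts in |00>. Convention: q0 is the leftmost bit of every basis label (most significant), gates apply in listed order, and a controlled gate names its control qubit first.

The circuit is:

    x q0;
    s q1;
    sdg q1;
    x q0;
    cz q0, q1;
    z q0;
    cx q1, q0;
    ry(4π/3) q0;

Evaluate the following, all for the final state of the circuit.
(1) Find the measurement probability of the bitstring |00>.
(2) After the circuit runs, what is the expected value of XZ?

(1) The probability of measuring |00> is 1/4. Key observation: steps 1-4 multiply out to the identity, so the circuit reduces to the remaining gates.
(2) The observable XZ averages to -sqrt(3)/2.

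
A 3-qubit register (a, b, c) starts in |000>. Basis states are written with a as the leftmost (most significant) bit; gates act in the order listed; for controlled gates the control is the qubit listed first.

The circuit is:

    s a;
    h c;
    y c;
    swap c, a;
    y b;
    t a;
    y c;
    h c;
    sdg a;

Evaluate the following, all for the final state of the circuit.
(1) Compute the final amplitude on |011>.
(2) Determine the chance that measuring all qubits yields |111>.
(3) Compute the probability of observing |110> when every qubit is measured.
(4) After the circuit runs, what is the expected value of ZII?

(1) The final state's coefficient on |011> equals -I/2.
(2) The probability of measuring |111> is 1/4.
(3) The probability of measuring |110> is 1/4.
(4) The observable ZII averages to 0.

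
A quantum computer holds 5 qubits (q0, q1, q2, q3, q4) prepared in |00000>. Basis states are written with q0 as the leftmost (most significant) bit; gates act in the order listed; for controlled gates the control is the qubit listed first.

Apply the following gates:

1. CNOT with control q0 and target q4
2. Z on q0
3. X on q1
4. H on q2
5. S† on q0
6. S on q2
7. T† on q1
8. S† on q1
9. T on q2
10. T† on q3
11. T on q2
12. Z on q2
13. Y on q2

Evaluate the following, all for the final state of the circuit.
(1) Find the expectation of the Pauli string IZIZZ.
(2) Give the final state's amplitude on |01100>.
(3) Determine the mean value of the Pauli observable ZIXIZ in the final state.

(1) The expectation value of IZIZZ is -1.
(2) The final state's coefficient on |01100> equals -sqrt(2)*exp(3*I*pi/4)/2.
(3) The observable ZIXIZ averages to -1.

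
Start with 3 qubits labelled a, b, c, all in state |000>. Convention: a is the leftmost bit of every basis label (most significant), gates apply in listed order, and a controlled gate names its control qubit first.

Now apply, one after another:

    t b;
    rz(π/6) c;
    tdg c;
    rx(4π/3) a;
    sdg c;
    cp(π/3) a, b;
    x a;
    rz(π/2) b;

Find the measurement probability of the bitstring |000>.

The probability of measuring |000> is 3/4.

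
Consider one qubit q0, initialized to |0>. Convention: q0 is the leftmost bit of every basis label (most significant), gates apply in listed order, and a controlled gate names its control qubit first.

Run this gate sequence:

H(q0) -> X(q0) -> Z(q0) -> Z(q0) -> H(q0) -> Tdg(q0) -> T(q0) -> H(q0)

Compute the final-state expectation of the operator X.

The observable X averages to 1. Key observation: steps 5-8 multiply out to the identity, so the circuit reduces to the remaining gates.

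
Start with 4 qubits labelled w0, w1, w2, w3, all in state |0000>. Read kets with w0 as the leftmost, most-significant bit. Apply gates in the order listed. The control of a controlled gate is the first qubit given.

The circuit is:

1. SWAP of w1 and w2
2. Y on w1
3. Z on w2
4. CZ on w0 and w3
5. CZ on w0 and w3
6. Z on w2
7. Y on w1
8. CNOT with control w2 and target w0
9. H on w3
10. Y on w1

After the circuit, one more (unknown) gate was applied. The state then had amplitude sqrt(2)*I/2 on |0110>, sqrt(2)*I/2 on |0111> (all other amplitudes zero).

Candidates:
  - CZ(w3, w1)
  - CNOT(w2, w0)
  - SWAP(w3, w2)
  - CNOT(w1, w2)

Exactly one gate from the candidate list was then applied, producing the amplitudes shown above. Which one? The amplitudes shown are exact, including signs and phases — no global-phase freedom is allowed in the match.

It was CNOT(w1, w2) that produced the state shown. Key observation: steps 2-7 multiply out to the identity, so the circuit reduces to the remaining gates.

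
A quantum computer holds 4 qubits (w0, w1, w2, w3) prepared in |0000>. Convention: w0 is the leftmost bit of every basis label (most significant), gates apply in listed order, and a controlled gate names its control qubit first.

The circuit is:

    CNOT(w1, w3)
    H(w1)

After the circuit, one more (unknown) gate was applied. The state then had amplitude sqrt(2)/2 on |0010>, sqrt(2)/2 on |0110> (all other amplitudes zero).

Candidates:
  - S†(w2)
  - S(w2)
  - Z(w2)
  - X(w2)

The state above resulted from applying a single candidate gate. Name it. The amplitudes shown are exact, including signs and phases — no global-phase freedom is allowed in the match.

The unique candidate consistent with the amplitudes is X(w2).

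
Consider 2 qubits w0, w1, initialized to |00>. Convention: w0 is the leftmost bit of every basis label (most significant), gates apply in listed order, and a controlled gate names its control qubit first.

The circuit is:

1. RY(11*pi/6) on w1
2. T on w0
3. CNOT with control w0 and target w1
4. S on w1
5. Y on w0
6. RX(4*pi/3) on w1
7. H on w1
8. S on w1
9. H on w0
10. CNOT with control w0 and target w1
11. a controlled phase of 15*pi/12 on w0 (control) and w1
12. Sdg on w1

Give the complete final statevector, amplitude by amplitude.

The resulting statevector has amplitude sqrt(2)*(-1 + I)/4 on |00>, sqrt(2)*(1 + I)/4 on |01>, sqrt(2)*(1 - I)/4 on |10>, sqrt(2)*(1 + I)*exp(I*pi/4)/4 on |11>.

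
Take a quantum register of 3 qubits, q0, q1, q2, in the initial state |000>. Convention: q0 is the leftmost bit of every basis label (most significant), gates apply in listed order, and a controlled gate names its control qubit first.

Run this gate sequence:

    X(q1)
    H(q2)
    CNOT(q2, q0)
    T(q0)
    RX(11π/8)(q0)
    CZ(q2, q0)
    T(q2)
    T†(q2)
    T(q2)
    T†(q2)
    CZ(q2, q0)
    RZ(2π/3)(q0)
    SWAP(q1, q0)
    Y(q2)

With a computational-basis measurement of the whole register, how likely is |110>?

Outcome |110> occurs with probability 1/4 - sqrt(2 - sqrt(2))/8. Key observation: the block from step 6 through step 11 cancels to the identity and can be dropped.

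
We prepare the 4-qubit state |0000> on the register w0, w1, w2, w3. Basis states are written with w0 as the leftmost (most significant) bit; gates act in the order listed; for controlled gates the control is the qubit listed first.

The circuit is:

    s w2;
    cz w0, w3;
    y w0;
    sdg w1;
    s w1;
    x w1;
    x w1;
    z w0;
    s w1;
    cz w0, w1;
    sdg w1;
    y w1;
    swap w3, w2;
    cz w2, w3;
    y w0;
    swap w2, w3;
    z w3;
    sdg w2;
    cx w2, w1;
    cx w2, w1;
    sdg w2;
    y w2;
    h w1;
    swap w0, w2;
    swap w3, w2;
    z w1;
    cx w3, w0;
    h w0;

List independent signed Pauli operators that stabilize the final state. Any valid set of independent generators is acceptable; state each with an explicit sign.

One valid set of independent stabilizer generators is -XIII, +IXII, +IIZI, +IIIZ (any independent generating set of the same group is equally correct).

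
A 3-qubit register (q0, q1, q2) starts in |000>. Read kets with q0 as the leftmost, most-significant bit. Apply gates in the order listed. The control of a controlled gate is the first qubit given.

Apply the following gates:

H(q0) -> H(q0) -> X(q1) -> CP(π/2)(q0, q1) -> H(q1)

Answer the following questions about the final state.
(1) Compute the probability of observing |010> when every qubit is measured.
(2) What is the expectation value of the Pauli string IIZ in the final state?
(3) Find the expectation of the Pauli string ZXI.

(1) Outcome |010> occurs with probability 1/2. Key observation: gates 1-2 undo each other exactly, leaving only the rest of the circuit to track.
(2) The observable IIZ averages to 1.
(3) The observable ZXI averages to -1.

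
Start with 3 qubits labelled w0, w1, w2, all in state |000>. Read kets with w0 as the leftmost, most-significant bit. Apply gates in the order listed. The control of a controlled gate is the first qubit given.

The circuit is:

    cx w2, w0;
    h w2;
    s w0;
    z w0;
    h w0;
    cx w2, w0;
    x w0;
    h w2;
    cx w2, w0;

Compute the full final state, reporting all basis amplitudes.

The resulting statevector has amplitude sqrt(2)/2 on |000>, sqrt(2)/2 on |100>, and 0 on every other basis state.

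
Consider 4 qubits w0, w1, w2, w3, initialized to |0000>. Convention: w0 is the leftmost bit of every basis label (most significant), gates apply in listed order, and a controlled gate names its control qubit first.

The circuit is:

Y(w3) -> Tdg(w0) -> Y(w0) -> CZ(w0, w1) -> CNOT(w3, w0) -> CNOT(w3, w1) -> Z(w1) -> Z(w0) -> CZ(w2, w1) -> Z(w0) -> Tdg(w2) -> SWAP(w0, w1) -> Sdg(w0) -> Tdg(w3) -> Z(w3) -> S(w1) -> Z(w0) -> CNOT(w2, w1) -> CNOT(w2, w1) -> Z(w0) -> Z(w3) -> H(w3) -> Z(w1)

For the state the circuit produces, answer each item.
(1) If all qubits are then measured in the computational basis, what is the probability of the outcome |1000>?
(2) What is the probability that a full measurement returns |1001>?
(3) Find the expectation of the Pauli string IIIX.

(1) The probability of measuring |1000> is 1/2. Key observation: the block from step 17 through step 20 cancels to the identity and can be dropped.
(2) Outcome |1001> occurs with probability 1/2.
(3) In the final state, IIIX has expectation -1.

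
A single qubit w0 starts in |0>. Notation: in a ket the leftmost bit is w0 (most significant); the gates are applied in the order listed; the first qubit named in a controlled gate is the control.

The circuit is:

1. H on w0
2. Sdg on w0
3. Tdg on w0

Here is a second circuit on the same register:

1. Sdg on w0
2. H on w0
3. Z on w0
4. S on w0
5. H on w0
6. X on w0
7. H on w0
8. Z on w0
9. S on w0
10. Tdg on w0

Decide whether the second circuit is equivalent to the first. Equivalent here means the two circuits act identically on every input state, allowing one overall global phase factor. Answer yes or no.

No — the two circuits implement different unitaries, even allowing a global phase.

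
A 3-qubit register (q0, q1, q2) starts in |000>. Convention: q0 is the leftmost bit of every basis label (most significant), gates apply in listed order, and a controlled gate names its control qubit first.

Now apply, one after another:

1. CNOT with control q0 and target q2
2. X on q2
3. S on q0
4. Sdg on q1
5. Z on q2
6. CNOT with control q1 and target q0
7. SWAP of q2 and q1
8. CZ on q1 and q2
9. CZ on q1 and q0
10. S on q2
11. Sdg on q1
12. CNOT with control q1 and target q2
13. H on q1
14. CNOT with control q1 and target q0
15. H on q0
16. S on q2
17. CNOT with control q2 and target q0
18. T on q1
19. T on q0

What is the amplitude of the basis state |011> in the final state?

|011> carries amplitude -exp(I*pi/4)/2 in the final state.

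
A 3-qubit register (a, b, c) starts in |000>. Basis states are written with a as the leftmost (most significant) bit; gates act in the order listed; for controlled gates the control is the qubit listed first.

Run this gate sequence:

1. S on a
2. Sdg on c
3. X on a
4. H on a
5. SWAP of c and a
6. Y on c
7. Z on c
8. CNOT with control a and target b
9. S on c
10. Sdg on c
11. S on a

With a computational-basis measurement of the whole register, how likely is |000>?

Outcome |000> occurs with probability 1/2. Key observation: the block from step 9 through step 10 cancels to the identity and can be dropped.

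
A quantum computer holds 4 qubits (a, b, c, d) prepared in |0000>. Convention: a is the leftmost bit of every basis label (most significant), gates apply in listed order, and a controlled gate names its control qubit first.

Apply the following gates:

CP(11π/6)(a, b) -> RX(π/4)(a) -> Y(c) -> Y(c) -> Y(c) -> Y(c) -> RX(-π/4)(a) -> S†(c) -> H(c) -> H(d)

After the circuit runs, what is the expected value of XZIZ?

In the final state, XZIZ has expectation 0. Key observation: steps 2-7 multiply out to the identity, so the circuit reduces to the remaining gates.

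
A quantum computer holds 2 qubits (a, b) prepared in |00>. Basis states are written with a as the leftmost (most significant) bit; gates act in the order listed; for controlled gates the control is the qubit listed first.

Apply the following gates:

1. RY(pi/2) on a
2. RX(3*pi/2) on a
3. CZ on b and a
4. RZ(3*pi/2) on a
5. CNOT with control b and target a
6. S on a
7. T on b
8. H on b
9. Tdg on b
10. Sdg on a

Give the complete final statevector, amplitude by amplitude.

After the circuit, the state carries amplitude sqrt(2)*(1 + I)*exp(I*pi/4)/4 on |00>, sqrt(2)*(1 + I)/4 on |01>, 1/2 on |10>, sqrt(2)*(1 - I)/4 on |11>.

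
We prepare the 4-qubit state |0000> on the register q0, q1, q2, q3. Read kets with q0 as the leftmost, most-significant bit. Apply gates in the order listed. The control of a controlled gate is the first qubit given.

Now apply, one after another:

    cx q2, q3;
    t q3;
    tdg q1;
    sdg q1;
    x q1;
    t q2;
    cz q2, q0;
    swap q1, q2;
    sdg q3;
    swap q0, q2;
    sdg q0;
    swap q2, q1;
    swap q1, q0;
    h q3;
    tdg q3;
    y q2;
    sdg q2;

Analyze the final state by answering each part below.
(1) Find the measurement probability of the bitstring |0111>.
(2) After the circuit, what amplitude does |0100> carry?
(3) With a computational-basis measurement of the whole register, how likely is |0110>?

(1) Outcome |0111> occurs with probability 1/2.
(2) The amplitude on |0100> is 0.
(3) Outcome |0110> occurs with probability 1/2.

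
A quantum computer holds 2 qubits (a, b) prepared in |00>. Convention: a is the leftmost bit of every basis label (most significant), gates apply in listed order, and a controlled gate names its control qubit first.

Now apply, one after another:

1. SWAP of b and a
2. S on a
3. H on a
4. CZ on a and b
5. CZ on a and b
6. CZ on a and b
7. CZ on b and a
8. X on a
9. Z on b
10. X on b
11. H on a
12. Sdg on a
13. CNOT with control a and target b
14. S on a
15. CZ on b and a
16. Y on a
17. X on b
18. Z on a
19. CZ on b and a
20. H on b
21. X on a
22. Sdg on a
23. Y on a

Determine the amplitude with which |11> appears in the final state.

The final state's coefficient on |11> equals sqrt(2)/2.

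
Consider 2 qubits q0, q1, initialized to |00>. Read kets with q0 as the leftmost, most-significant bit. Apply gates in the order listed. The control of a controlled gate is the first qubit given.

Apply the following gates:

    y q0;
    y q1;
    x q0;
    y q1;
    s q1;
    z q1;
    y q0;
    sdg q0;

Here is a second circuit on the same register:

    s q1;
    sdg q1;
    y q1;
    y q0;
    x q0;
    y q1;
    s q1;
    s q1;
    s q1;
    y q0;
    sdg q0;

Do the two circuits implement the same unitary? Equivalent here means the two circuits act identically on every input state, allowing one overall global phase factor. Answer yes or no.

Yes — the two circuits implement the same unitary up to a global phase.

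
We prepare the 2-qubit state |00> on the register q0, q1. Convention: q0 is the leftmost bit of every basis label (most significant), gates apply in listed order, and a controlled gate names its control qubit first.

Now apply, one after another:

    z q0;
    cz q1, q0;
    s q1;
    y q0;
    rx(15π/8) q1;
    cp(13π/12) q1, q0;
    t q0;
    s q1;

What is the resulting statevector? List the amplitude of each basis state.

After the circuit, the state carries amplitude 0 on |00>, 0 on |01>, -exp(3*I*pi/4)*cos(pi/16) on |10>, -exp(5*I*pi/6)*sin(pi/16) on |11>.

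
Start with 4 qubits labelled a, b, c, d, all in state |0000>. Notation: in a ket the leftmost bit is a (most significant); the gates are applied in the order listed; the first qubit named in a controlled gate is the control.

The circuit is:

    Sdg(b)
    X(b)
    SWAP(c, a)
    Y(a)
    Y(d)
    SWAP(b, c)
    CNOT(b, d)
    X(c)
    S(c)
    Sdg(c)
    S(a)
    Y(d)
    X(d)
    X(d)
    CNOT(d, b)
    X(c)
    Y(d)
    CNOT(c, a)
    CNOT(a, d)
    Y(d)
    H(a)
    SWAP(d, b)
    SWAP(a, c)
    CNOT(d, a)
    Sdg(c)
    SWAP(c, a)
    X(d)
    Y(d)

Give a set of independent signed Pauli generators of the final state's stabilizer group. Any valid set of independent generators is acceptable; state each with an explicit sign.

The final state is stabilized by the group generated by -YIII, +IZII, -IIZI, +IIIZ; other independent generating sets are equally valid.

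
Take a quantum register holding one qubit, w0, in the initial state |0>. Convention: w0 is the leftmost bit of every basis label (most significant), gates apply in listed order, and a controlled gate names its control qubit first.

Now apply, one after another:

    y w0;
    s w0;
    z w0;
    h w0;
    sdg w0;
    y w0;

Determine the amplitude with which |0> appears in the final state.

|0> carries amplitude sqrt(2)/2 in the final state.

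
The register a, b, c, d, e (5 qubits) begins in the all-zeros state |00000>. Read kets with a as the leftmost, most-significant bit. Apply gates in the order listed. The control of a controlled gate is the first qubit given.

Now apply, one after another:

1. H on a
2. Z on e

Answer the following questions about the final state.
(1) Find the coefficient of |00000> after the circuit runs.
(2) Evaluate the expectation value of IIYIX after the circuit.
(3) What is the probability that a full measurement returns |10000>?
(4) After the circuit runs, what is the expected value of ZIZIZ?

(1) The final state's coefficient on |00000> equals sqrt(2)/2.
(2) The observable IIYIX averages to 0.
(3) A full measurement returns |10000> with probability 1/2.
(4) The observable ZIZIZ averages to 0.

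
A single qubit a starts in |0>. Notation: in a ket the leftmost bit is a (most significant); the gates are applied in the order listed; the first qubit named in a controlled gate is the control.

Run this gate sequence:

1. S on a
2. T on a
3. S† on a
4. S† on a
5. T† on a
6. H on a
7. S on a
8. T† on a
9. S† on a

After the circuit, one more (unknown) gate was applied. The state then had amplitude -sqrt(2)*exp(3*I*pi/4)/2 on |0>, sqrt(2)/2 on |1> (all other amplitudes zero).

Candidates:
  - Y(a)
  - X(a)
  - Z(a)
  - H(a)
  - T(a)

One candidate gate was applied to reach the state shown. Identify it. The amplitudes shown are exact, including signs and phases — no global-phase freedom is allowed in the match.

It was X(a) that produced the state shown.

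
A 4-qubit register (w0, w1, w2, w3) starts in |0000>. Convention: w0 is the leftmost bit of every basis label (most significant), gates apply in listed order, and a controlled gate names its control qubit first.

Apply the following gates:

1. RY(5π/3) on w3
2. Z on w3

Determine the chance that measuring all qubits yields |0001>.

The probability of measuring |0001> is 1/4.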